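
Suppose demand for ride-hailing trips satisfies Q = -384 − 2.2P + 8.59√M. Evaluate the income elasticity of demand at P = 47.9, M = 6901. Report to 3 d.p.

1.591

At P = 47.9, M = 6901: Q = 224.211.
Holding P constant, ∂Q/∂M = 8.59/(2√M) = 0.051702.
η_M = (∂Q/∂M)·(M/Q) = 0.051702 × (6901/224.211) = 1.591.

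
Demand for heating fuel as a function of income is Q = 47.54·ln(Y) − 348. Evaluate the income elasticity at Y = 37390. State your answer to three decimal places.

0.312

At Y = 37390: Q = 152.556.
dQ/dY = 47.54/Y = 0.00127146 at this income.
η = (dQ/dY)·(Y/Q) = 0.00127146 × (37390/152.556) = 0.312.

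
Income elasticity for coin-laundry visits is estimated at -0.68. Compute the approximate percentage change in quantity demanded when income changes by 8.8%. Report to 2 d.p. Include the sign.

-5.98%

%ΔQ ≈ η × %ΔI = -0.68 × 8.8% = -5.98%.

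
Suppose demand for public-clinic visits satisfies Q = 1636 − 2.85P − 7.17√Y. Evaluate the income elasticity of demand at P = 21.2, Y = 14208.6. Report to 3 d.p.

At P = 21.2, Y = 14208.6: Q = 720.917.
Holding P constant, ∂Q/∂Y = -7.17/(2√Y) = -0.0300755.
η_Y = (∂Q/∂Y)·(Y/Q) = -0.0300755 × (14208.6/720.917) = -0.593.

-0.593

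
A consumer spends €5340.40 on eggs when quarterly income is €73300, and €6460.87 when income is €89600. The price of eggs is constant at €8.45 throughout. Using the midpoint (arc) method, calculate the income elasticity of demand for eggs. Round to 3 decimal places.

0.949

With a constant price, Q₁ = 5340.40/8.45 = 632.000 and Q₂ = 6460.87/8.45 = 764.600 (equivalently, work directly with expenditure since P cancels).
Midpoint %ΔQ = (6460.87 − 5340.40)/5900.64 = 0.18989; midpoint %ΔI = (89600 − 73300)/81450 = 0.20012.
η = 0.18989 / 0.20012 = 0.949.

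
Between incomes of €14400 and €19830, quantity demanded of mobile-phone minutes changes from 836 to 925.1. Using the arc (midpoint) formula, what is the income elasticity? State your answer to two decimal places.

0.32

ΔQ = 925.1 − 836 = 89.1; midpoint Q̄ = (836 + 925.1)/2 = 880.55.
ΔI = 19830 − 14400 = 5430; midpoint Ī = (14400 + 19830)/2 = 17115.
η = (ΔQ/Q̄) ÷ (ΔI/Ī) = (89.1/880.55) ÷ (5430/17115) = 0.32.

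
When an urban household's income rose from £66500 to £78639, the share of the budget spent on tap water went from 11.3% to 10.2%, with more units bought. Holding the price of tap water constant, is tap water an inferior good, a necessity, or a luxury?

necessity

Quantity rises but the budget share falls as income rises, so 0 < η < 1.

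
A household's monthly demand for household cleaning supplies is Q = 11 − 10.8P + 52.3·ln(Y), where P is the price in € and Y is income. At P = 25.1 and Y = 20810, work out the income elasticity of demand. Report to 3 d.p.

At P = 25.1, Y = 20810: Q = 259.949.
Holding P constant, ∂Q/∂Y = 52.3/Y = 0.00251321.
η_Y = (∂Q/∂Y)·(Y/Q) = 0.00251321 × (20810/259.949) = 0.201.

0.201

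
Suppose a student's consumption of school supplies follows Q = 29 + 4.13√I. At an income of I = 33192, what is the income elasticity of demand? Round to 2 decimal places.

At I = 33192: Q = 781.431.
dQ/dI = 4.13/(2√I) = 0.0113345 at this income.
η = (dQ/dI)·(I/Q) = 0.0113345 × (33192/781.431) = 0.48.

0.48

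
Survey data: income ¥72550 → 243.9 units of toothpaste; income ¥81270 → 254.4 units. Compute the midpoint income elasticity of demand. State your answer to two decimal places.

ΔQ = 254.4 − 243.9 = 10.5; midpoint Q̄ = (243.9 + 254.4)/2 = 249.15.
ΔI = 81270 − 72550 = 8720; midpoint Ī = (72550 + 81270)/2 = 76910.
η = (ΔQ/Q̄) ÷ (ΔI/Ī) = (10.5/249.15) ÷ (8720/76910) = 0.37.

0.37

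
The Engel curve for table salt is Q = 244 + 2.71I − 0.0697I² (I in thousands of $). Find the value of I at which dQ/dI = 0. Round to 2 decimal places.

19.44

dQ/dI = 2.71 − 0.1394I.
The good is inferior where dQ/dI < 0. Setting dQ/dI = 0 gives I = 2.71 / 0.1394 = 19.44.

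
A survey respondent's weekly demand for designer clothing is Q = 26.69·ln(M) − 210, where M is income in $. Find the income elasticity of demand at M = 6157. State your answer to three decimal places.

At M = 6157: Q = 22.879.
dQ/dM = 26.69/M = 0.0043349 at this income.
η = (dQ/dM)·(M/Q) = 0.0043349 × (6157/22.879) = 1.167.

1.167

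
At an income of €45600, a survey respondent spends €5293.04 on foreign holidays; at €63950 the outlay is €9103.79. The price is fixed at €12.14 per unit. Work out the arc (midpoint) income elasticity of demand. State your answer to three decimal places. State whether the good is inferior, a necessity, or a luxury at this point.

With a constant price, Q₁ = 5293.04/12.14 = 436.000 and Q₂ = 9103.79/12.14 = 749.900 (equivalently, work directly with expenditure since P cancels).
Midpoint %ΔQ = (9103.79 − 5293.04)/7198.42 = 0.52939; midpoint %ΔI = (63950 − 45600)/54775 = 0.33501.
η = 0.52939 / 0.33501 = 1.580.
η > 1 ⇒ luxury.

1.580 (luxury)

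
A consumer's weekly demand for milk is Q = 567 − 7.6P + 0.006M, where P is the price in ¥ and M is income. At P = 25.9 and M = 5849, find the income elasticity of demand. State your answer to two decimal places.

0.09

At P = 25.9, M = 5849: Q = 405.254.
Holding P constant, ∂Q/∂M = 0.006.
η_M = (∂Q/∂M)·(M/Q) = 0.006 × (5849/405.254) = 0.09.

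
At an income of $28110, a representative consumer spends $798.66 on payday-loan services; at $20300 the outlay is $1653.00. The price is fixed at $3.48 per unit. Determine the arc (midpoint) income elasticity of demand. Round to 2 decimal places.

-2.16

With a constant price, Q₁ = 798.66/3.48 = 229.500 and Q₂ = 1653.00/3.48 = 475.000 (equivalently, work directly with expenditure since P cancels).
Midpoint %ΔQ = (1653.00 − 798.66)/1225.83 = 0.69695; midpoint %ΔI = (20300 − 28110)/24205 = -0.32266.
η = 0.69695 / -0.32266 = -2.16.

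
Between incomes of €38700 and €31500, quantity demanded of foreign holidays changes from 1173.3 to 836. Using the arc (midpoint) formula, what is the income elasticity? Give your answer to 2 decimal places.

1.64

ΔQ = 836 − 1173.3 = -337.3; midpoint Q̄ = (1173.3 + 836)/2 = 1004.65.
ΔI = 31500 − 38700 = -7200; midpoint Ī = (38700 + 31500)/2 = 35100.
η = (ΔQ/Q̄) ÷ (ΔI/Ī) = (-337.3/1004.65) ÷ (-7200/35100) = 1.64.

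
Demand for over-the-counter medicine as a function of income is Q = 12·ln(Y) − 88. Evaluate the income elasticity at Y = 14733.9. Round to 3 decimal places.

0.442

At Y = 14733.9: Q = 27.175.
dQ/dY = 12/Y = 0.000814448 at this income.
η = (dQ/dY)·(Y/Q) = 0.000814448 × (14733.9/27.175) = 0.442.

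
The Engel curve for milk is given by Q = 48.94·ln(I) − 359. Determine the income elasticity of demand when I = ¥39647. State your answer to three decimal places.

At I = 39647: Q = 159.165.
dQ/dI = 48.94/I = 0.00123439 at this income.
η = (dQ/dI)·(I/Q) = 0.00123439 × (39647/159.165) = 0.307.

0.307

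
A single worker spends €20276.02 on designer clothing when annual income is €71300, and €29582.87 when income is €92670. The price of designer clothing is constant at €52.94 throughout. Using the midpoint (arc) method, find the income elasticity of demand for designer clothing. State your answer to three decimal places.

1.432

With a constant price, Q₁ = 20276.02/52.94 = 383.000 and Q₂ = 29582.87/52.94 = 558.800 (equivalently, work directly with expenditure since P cancels).
Midpoint %ΔQ = (29582.87 − 20276.02)/24929.45 = 0.37333; midpoint %ΔI = (92670 − 71300)/81985 = 0.26066.
η = 0.37333 / 0.26066 = 1.432.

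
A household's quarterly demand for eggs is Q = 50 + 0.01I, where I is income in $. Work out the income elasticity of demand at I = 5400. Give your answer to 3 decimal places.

At I = 5400: Q = 104.000.
dQ/dI = 0.01.
η = (dQ/dI)·(I/Q) = 0.01 × (5400/104.000) = 0.519.

0.519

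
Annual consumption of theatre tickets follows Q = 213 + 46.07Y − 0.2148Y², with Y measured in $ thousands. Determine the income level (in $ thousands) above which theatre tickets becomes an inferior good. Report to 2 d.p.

dQ/dY = 46.07 − 0.4296Y.
The good is inferior where dQ/dY < 0. Setting dQ/dY = 0 gives Y = 46.07 / 0.4296 = 107.24.

107.24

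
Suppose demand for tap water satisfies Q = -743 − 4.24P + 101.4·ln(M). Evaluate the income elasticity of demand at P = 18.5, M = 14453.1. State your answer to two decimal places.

0.68

At P = 18.5, M = 14453.1: Q = 149.837.
Holding P constant, ∂Q/∂M = 101.4/M = 0.0070158.
η_M = (∂Q/∂M)·(M/Q) = 0.0070158 × (14453.1/149.837) = 0.68.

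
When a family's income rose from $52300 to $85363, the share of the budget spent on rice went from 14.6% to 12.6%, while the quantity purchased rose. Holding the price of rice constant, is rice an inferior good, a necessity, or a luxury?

Quantity rises but the budget share falls as income rises, so 0 < η < 1.

necessity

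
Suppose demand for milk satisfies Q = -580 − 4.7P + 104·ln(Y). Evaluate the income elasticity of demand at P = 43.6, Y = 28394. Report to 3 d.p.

0.369

At P = 43.6, Y = 28394: Q = 281.489.
Holding P constant, ∂Q/∂Y = 104/Y = 0.00366275.
η_Y = (∂Q/∂Y)·(Y/Q) = 0.00366275 × (28394/281.489) = 0.369.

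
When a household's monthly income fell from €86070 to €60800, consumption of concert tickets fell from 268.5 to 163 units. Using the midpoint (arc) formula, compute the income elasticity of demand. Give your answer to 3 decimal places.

1.421

ΔQ = 163 − 268.5 = -105.5; midpoint Q̄ = (268.5 + 163)/2 = 215.75.
ΔI = 60800 − 86070 = -25270; midpoint Ī = (86070 + 60800)/2 = 73435.
η = (ΔQ/Q̄) ÷ (ΔI/Ī) = (-105.5/215.75) ÷ (-25270/73435) = 1.421.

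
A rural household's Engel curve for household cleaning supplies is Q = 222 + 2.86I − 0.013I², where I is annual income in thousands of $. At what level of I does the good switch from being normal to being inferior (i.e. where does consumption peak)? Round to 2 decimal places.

110.00

dQ/dI = 2.86 − 0.026I.
The good is inferior where dQ/dI < 0. Setting dQ/dI = 0 gives I = 2.86 / 0.026 = 110.00.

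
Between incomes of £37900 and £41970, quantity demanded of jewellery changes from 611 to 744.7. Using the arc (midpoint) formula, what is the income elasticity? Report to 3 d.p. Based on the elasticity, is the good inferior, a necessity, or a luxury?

ΔQ = 744.7 − 611 = 133.7; midpoint Q̄ = (611 + 744.7)/2 = 677.85.
ΔI = 41970 − 37900 = 4070; midpoint Ī = (37900 + 41970)/2 = 39935.
η = (ΔQ/Q̄) ÷ (ΔI/Ī) = (133.7/677.85) ÷ (4070/39935) = 1.935.
η > 1 ⇒ luxury.

1.935 (luxury)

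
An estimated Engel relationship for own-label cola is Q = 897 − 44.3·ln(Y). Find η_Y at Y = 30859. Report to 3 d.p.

-0.101

At Y = 30859: Q = 439.063.
dQ/dY = -44.3/Y = -0.00143556 at this income.
η = (dQ/dY)·(Y/Q) = -0.00143556 × (30859/439.063) = -0.101.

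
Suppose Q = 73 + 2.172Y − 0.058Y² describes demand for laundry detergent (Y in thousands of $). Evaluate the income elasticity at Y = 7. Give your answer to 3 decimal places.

At Y = 7: Q = 85.3620.
dQ/dY = 2.172 − 0.116Y = 1.36000.
η = (dQ/dY)·(Y/Q) = 1.36000 × (7/85.3620) = 0.112.

0.112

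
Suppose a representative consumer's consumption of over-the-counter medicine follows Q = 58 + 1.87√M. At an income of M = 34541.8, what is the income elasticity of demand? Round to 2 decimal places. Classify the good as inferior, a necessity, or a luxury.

0.43 (necessity)

At M = 34541.8: Q = 405.547.
dQ/dM = 1.87/(2√M) = 0.00503082 at this income.
η = (dQ/dM)·(M/Q) = 0.00503082 × (34541.8/405.547) = 0.43.
Since 0 < η < 1, the good is a necessity.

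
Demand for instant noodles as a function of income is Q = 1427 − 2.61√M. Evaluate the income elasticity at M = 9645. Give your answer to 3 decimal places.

At M = 9645: Q = 1170.675.
dQ/dM = -2.61/(2√M) = -0.013288 at this income.
η = (dQ/dM)·(M/Q) = -0.013288 × (9645/1170.675) = -0.109.

-0.109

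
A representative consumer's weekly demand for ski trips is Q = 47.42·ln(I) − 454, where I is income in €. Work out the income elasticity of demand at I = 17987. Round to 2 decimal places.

4.48

At I = 17987: Q = 10.593.
dQ/dI = 47.42/I = 0.00263635 at this income.
η = (dQ/dI)·(I/Q) = 0.00263635 × (17987/10.593) = 4.48.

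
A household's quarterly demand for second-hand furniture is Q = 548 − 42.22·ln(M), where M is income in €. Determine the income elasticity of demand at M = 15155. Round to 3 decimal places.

At M = 15155: Q = 141.587.
dQ/dM = -42.22/M = -0.00278588 at this income.
η = (dQ/dM)·(M/Q) = -0.00278588 × (15155/141.587) = -0.298.

-0.298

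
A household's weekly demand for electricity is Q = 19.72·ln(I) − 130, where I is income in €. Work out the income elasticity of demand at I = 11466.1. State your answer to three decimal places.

At I = 11466.1: Q = 54.326.
dQ/dI = 19.72/I = 0.00171985 at this income.
η = (dQ/dI)·(I/Q) = 0.00171985 × (11466.1/54.326) = 0.363.

0.363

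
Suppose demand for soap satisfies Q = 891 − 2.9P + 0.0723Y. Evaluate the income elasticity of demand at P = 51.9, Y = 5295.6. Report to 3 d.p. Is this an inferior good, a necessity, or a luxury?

0.341 (necessity)

At P = 51.9, Y = 5295.6: Q = 1123.362.
Holding P constant, ∂Q/∂Y = 0.0723.
η_Y = (∂Q/∂Y)·(Y/Q) = 0.0723 × (5295.6/1123.362) = 0.341.
Since 0 < η < 1, this is a necessity.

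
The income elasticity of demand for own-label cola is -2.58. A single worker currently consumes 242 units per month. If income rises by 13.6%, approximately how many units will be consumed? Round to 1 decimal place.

157.1

%ΔQ ≈ η × %ΔI = -2.58 × 13.6% = -35.088%.
New Q ≈ 242 × (1 − 0.35088) = 157.1.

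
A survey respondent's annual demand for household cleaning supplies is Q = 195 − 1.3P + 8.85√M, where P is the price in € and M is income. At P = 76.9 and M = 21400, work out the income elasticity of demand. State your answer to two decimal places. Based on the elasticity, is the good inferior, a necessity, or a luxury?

0.47 (necessity)

At P = 76.9, M = 21400: Q = 1389.673.
Holding P constant, ∂Q/∂M = 8.85/(2√M) = 0.0302487.
η_M = (∂Q/∂M)·(M/Q) = 0.0302487 × (21400/1389.673) = 0.47.
Since 0 < η < 1, this is a necessity.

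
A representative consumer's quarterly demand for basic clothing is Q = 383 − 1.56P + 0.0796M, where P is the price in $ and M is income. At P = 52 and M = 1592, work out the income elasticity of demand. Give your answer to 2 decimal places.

0.30

At P = 52, M = 1592: Q = 428.603.
Holding P constant, ∂Q/∂M = 0.0796.
η_M = (∂Q/∂M)·(M/Q) = 0.0796 × (1592/428.603) = 0.30.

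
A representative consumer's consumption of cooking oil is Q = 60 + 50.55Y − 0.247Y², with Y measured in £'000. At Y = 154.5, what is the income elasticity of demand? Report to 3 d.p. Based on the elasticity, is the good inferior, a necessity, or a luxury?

At Y = 154.5: Q = 1974.0233.
dQ/dY = 50.55 − 0.494Y = -25.77300.
η = (dQ/dY)·(Y/Q) = -25.77300 × (154.5/1974.0233) = -2.017.
η < 0 ⇒ inferior good.

-2.017 (inferior good)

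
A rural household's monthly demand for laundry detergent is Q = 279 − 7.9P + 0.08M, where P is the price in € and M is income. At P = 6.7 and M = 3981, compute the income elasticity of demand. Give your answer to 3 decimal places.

At P = 6.7, M = 3981: Q = 544.550.
Holding P constant, ∂Q/∂M = 0.08.
η_M = (∂Q/∂M)·(M/Q) = 0.08 × (3981/544.550) = 0.585.

0.585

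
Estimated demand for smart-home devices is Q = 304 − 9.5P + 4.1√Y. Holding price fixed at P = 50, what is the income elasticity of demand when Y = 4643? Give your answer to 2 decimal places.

1.29

At P = 50, Y = 4643: Q = 108.372.
Holding P constant, ∂Q/∂Y = 4.1/(2√Y) = 0.0300853.
η_Y = (∂Q/∂Y)·(Y/Q) = 0.0300853 × (4643/108.372) = 1.29.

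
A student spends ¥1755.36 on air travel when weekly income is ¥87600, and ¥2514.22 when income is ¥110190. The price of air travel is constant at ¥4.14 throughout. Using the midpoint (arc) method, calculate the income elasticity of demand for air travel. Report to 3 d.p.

1.556

With a constant price, Q₁ = 1755.36/4.14 = 424.000 and Q₂ = 2514.22/4.14 = 607.300 (equivalently, work directly with expenditure since P cancels).
Midpoint %ΔQ = (2514.22 − 1755.36)/2134.79 = 0.35547; midpoint %ΔI = (110190 − 87600)/98895 = 0.22842.
η = 0.35547 / 0.22842 = 1.556.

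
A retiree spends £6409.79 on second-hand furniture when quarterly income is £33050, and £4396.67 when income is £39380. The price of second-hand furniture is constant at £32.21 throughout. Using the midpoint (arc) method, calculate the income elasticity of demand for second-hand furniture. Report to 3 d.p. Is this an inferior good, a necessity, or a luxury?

-2.132 (inferior good)

With a constant price, Q₁ = 6409.79/32.21 = 199.000 and Q₂ = 4396.67/32.21 = 136.500 (equivalently, work directly with expenditure since P cancels).
Midpoint %ΔQ = (4396.67 − 6409.79)/5403.23 = -0.37258; midpoint %ΔI = (39380 − 33050)/36215 = 0.17479.
η = -0.37258 / 0.17479 = -2.132.
η < 0 ⇒ inferior good.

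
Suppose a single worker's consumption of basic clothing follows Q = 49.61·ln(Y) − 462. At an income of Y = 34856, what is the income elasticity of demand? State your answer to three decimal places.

0.872

At Y = 34856: Q = 56.870.
dQ/dY = 49.61/Y = 0.00142328 at this income.
η = (dQ/dY)·(Y/Q) = 0.00142328 × (34856/56.870) = 0.872.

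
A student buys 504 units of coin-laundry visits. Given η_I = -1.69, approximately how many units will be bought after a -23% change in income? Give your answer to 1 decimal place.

%ΔQ ≈ η × %ΔI = -1.69 × (-23%) = 38.87%.
New Q ≈ 504 × (1 + 0.3887) = 699.9.

699.9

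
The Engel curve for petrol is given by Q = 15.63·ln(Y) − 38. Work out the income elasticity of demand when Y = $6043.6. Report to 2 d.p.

0.16

At Y = 6043.6: Q = 98.087.
dQ/dY = 15.63/Y = 0.00258621 at this income.
η = (dQ/dY)·(Y/Q) = 0.00258621 × (6043.6/98.087) = 0.16.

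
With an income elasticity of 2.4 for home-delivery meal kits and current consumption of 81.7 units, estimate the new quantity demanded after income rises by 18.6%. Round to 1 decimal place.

118.2

%ΔQ ≈ η × %ΔI = 2.4 × 18.6% = 44.64%.
New Q ≈ 81.7 × (1 + 0.4464) = 118.2.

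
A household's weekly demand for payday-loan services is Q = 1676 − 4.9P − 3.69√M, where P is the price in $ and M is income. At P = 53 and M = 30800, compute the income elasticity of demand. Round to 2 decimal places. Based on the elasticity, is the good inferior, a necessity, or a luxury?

-0.42 (inferior good)

At P = 53, M = 30800: Q = 768.708.
Holding P constant, ∂Q/∂M = -3.69/(2√M) = -0.0105129.
η_M = (∂Q/∂M)·(M/Q) = -0.0105129 × (30800/768.708) = -0.42.
Since η < 0, this is an inferior good.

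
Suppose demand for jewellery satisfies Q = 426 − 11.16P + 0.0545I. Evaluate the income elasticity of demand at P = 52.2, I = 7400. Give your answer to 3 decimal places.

At P = 52.2, I = 7400: Q = 246.748.
Holding P constant, ∂Q/∂I = 0.0545.
η_I = (∂Q/∂I)·(I/Q) = 0.0545 × (7400/246.748) = 1.634.

1.634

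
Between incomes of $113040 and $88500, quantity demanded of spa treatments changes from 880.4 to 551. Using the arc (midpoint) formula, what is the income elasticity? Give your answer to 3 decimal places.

ΔQ = 551 − 880.4 = -329.4; midpoint Q̄ = (880.4 + 551)/2 = 715.7.
ΔI = 88500 − 113040 = -24540; midpoint Ī = (113040 + 88500)/2 = 100770.
η = (ΔQ/Q̄) ÷ (ΔI/Ī) = (-329.4/715.7) ÷ (-24540/100770) = 1.890.

1.890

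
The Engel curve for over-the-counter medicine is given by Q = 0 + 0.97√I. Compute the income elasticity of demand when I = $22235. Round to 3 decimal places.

0.500

At I = 22235: Q = 144.641.
dQ/dI = 0.97/(2√I) = 0.00325254 at this income.
η = (dQ/dI)·(I/Q) = 0.00325254 × (22235/144.641) = 0.500.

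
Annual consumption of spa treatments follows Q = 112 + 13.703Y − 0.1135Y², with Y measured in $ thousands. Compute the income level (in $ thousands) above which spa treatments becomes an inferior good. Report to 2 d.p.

60.37

dQ/dY = 13.703 − 0.227Y.
The good is inferior where dQ/dY < 0. Setting dQ/dY = 0 gives Y = 13.703 / 0.227 = 60.37.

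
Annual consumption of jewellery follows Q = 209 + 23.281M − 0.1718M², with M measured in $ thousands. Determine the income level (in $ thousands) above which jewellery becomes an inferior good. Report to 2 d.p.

67.76

dQ/dM = 23.281 − 0.3436M.
The good is inferior where dQ/dM < 0. Setting dQ/dM = 0 gives M = 23.281 / 0.3436 = 67.76.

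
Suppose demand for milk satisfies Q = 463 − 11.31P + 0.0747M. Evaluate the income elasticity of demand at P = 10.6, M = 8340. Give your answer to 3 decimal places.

0.645

At P = 10.6, M = 8340: Q = 966.112.
Holding P constant, ∂Q/∂M = 0.0747.
η_M = (∂Q/∂M)·(M/Q) = 0.0747 × (8340/966.112) = 0.645.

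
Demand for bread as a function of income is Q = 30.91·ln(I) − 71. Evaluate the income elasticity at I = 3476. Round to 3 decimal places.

0.171

At I = 3476: Q = 181.029.
dQ/dI = 30.91/I = 0.00889241 at this income.
η = (dQ/dI)·(I/Q) = 0.00889241 × (3476/181.029) = 0.171.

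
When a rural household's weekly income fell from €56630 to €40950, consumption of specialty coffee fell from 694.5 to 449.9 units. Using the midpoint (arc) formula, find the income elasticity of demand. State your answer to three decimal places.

1.330

ΔQ = 449.9 − 694.5 = -244.6; midpoint Q̄ = (694.5 + 449.9)/2 = 572.2.
ΔI = 40950 − 56630 = -15680; midpoint Ī = (56630 + 40950)/2 = 48790.
η = (ΔQ/Q̄) ÷ (ΔI/Ī) = (-244.6/572.2) ÷ (-15680/48790) = 1.330.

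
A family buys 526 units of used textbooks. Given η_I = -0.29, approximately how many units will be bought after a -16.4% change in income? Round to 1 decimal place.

%ΔQ ≈ η × %ΔI = -0.29 × (-16.4%) = 4.756%.
New Q ≈ 526 × (1 + 0.04756) = 551.0.

551.0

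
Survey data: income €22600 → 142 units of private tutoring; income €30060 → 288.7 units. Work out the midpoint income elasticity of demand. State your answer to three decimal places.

ΔQ = 288.7 − 142 = 146.7; midpoint Q̄ = (142 + 288.7)/2 = 215.35.
ΔI = 30060 − 22600 = 7460; midpoint Ī = (22600 + 30060)/2 = 26330.
η = (ΔQ/Q̄) ÷ (ΔI/Ī) = (146.7/215.35) ÷ (7460/26330) = 2.404.

2.404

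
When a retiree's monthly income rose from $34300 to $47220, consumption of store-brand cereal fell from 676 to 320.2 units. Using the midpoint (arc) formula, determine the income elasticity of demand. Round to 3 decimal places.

ΔQ = 320.2 − 676 = -355.8; midpoint Q̄ = (676 + 320.2)/2 = 498.1.
ΔI = 47220 − 34300 = 12920; midpoint Ī = (34300 + 47220)/2 = 40760.
η = (ΔQ/Q̄) ÷ (ΔI/Ī) = (-355.8/498.1) ÷ (12920/40760) = -2.254.

-2.254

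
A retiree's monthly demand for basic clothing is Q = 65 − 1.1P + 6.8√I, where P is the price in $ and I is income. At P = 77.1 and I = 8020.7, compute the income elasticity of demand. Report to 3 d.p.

At P = 77.1, I = 8020.7: Q = 589.187.
Holding P constant, ∂Q/∂I = 6.8/(2√I) = 0.0379641.
η_I = (∂Q/∂I)·(I/Q) = 0.0379641 × (8020.7/589.187) = 0.517.

0.517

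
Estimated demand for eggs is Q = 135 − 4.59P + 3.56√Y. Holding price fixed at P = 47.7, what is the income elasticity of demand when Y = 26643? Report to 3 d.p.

0.584

At P = 47.7, Y = 26643: Q = 497.145.
Holding P constant, ∂Q/∂Y = 3.56/(2√Y) = 0.0109051.
η_Y = (∂Q/∂Y)·(Y/Q) = 0.0109051 × (26643/497.145) = 0.584.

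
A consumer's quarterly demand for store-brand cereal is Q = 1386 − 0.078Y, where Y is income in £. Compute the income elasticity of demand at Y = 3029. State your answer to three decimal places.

At Y = 3029: Q = 1149.738.
dQ/dY = −0.078.
η = (dQ/dY)·(Y/Q) = -0.078 × (3029/1149.738) = -0.205.

-0.205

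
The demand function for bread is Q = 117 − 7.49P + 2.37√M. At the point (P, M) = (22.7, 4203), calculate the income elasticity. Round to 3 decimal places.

0.763

At P = 22.7, M = 4203: Q = 100.625.
Holding P constant, ∂Q/∂M = 2.37/(2√M) = 0.0182784.
η_M = (∂Q/∂M)·(M/Q) = 0.0182784 × (4203/100.625) = 0.763.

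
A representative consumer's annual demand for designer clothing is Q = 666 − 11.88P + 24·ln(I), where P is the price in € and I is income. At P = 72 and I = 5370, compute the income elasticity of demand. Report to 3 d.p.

At P = 72, I = 5370: Q = 16.766.
Holding P constant, ∂Q/∂I = 24/I = 0.00446927.
η_I = (∂Q/∂I)·(I/Q) = 0.00446927 × (5370/16.766) = 1.431.

1.431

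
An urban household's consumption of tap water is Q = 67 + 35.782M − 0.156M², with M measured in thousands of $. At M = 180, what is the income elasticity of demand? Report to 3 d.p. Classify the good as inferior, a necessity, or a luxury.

-2.524 (inferior good)

At M = 180: Q = 1453.3600.
dQ/dM = 35.782 − 0.312M = -20.37800.
η = (dQ/dM)·(M/Q) = -20.37800 × (180/1453.3600) = -2.524.
η < 0 ⇒ inferior good.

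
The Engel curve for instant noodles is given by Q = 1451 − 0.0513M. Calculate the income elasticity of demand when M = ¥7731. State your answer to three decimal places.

-0.376

At M = 7731: Q = 1054.400.
dQ/dM = −0.0513.
η = (dQ/dM)·(M/Q) = -0.0513 × (7731/1054.400) = -0.376.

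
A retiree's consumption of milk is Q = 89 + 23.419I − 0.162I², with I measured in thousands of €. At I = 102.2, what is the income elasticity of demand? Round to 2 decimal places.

-1.25

At I = 102.2: Q = 790.3577.
dQ/dI = 23.419 − 0.324I = -9.69380.
η = (dQ/dI)·(I/Q) = -9.69380 × (102.2/790.3577) = -1.25.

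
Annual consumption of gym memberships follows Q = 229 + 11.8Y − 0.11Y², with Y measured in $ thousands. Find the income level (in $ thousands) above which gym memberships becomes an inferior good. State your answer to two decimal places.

dQ/dY = 11.8 − 0.22Y.
The good is inferior where dQ/dY < 0. Setting dQ/dY = 0 gives Y = 11.8 / 0.22 = 53.64.

53.64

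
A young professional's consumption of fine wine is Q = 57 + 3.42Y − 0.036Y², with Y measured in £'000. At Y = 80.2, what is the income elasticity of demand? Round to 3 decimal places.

At Y = 80.2: Q = 99.7306.
dQ/dY = 3.42 − 0.072Y = -2.35440.
η = (dQ/dY)·(Y/Q) = -2.35440 × (80.2/99.7306) = -1.893.

-1.893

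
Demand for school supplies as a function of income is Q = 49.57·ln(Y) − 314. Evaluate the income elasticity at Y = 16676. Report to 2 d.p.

0.30

At Y = 16676: Q = 167.906.
dQ/dY = 49.57/Y = 0.00297254 at this income.
η = (dQ/dY)·(Y/Q) = 0.00297254 × (16676/167.906) = 0.30.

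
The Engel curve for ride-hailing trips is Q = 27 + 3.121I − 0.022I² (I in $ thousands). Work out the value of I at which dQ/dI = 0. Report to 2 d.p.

dQ/dI = 3.121 − 0.044I.
The good is inferior where dQ/dI < 0. Setting dQ/dI = 0 gives I = 3.121 / 0.044 = 70.93.

70.93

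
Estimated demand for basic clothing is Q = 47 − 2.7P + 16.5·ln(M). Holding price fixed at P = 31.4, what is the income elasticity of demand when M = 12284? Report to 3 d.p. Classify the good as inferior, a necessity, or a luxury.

At P = 31.4, M = 12284: Q = 117.585.
Holding P constant, ∂Q/∂M = 16.5/M = 0.00134321.
η_M = (∂Q/∂M)·(M/Q) = 0.00134321 × (12284/117.585) = 0.140.
Since 0 < η < 1, this is a necessity.

0.140 (necessity)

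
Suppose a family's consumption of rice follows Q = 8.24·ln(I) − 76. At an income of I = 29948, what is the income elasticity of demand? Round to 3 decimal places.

0.923

At I = 29948: Q = 8.931.
dQ/dI = 8.24/I = 0.000275144 at this income.
η = (dQ/dI)·(I/Q) = 0.000275144 × (29948/8.931) = 0.923.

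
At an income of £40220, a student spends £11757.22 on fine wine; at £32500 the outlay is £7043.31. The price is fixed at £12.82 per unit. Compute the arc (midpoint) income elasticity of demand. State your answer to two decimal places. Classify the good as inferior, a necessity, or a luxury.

With a constant price, Q₁ = 11757.22/12.82 = 917.100 and Q₂ = 7043.31/12.82 = 549.400 (equivalently, work directly with expenditure since P cancels).
Midpoint %ΔQ = (7043.31 − 11757.22)/9400.27 = -0.50147; midpoint %ΔI = (32500 − 40220)/36360 = -0.21232.
η = -0.50147 / -0.21232 = 2.36.
η > 1 ⇒ luxury.

2.36 (luxury)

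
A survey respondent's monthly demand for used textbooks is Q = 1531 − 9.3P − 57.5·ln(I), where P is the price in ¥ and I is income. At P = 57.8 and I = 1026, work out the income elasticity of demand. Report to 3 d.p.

At P = 57.8, I = 1026: Q = 594.788.
Holding P constant, ∂Q/∂I = -57.5/I = -0.0560429.
η_I = (∂Q/∂I)·(I/Q) = -0.0560429 × (1026/594.788) = -0.097.

-0.097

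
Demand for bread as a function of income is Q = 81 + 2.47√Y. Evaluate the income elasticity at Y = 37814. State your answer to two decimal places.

At Y = 37814: Q = 561.312.
dQ/dY = 2.47/(2√Y) = 0.00635098 at this income.
η = (dQ/dY)·(Y/Q) = 0.00635098 × (37814/561.312) = 0.43.

0.43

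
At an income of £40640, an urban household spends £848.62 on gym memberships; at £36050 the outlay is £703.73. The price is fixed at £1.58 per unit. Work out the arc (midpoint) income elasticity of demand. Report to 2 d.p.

With a constant price, Q₁ = 848.62/1.58 = 537.101 and Q₂ = 703.73/1.58 = 445.399 (equivalently, work directly with expenditure since P cancels).
Midpoint %ΔQ = (703.73 − 848.62)/776.18 = -0.18667; midpoint %ΔI = (36050 − 40640)/38345 = -0.11970.
η = -0.18667 / -0.11970 = 1.56.

1.56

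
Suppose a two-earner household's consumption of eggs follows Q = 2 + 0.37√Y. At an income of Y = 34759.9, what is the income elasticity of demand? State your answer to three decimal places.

0.486

At Y = 34759.9: Q = 70.983.
dQ/dY = 0.37/(2√Y) = 0.000992276 at this income.
η = (dQ/dY)·(Y/Q) = 0.000992276 × (34759.9/70.983) = 0.486.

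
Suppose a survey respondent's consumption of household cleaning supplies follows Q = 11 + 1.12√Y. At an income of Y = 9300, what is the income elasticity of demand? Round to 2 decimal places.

At Y = 9300: Q = 119.009.
dQ/dY = 1.12/(2√Y) = 0.00580693 at this income.
η = (dQ/dY)·(Y/Q) = 0.00580693 × (9300/119.009) = 0.45.

0.45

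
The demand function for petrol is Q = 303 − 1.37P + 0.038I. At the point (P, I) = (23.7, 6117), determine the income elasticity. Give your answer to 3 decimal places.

0.462

At P = 23.7, I = 6117: Q = 502.977.
Holding P constant, ∂Q/∂I = 0.038.
η_I = (∂Q/∂I)·(I/Q) = 0.038 × (6117/502.977) = 0.462.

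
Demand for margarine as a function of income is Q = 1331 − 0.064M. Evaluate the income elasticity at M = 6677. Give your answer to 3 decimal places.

-0.473

At M = 6677: Q = 903.672.
dQ/dM = −0.064.
η = (dQ/dM)·(M/Q) = -0.064 × (6677/903.672) = -0.473.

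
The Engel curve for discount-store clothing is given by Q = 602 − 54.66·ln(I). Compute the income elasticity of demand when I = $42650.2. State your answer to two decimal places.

-2.83

At I = 42650.2: Q = 19.281.
dQ/dI = -54.66/I = -0.00128159 at this income.
η = (dQ/dI)·(I/Q) = -0.00128159 × (42650.2/19.281) = -2.83.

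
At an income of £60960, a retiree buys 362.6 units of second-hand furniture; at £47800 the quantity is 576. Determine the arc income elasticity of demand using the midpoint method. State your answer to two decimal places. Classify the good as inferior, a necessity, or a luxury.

ΔQ = 576 − 362.6 = 213.4; midpoint Q̄ = (362.6 + 576)/2 = 469.3.
ΔI = 47800 − 60960 = -13160; midpoint Ī = (60960 + 47800)/2 = 54380.
η = (ΔQ/Q̄) ÷ (ΔI/Ī) = (213.4/469.3) ÷ (-13160/54380) = -1.88.
η < 0 ⇒ inferior good.

-1.88 (inferior good)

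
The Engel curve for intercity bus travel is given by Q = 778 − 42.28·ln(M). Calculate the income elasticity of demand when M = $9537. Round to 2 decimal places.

At M = 9537: Q = 390.591.
dQ/dM = -42.28/M = -0.00443326 at this income.
η = (dQ/dM)·(M/Q) = -0.00443326 × (9537/390.591) = -0.11.

-0.11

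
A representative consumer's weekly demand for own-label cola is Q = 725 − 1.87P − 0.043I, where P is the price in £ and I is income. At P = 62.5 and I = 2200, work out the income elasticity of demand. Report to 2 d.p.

At P = 62.5, I = 2200: Q = 513.525.
Holding P constant, ∂Q/∂I = −0.043.
η_I = (∂Q/∂I)·(I/Q) = -0.043 × (2200/513.525) = -0.18.

-0.18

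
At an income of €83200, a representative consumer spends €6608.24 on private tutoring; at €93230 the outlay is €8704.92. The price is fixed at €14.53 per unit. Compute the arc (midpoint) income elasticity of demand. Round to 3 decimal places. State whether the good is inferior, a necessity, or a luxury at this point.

2.408 (luxury)

With a constant price, Q₁ = 6608.24/14.53 = 454.800 and Q₂ = 8704.92/14.53 = 599.100 (equivalently, work directly with expenditure since P cancels).
Midpoint %ΔQ = (8704.92 − 6608.24)/7656.58 = 0.27384; midpoint %ΔI = (93230 − 83200)/88215 = 0.11370.
η = 0.27384 / 0.11370 = 2.408.
η > 1 ⇒ luxury.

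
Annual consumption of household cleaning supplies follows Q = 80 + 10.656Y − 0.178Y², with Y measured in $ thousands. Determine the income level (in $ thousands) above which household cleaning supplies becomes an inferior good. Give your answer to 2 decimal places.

29.93

dQ/dY = 10.656 − 0.356Y.
The good is inferior where dQ/dY < 0. Setting dQ/dY = 0 gives Y = 10.656 / 0.356 = 29.93.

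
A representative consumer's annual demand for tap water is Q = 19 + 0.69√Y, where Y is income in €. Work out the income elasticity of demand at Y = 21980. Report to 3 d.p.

0.422

At Y = 21980: Q = 121.297.
dQ/dY = 0.69/(2√Y) = 0.00232705 at this income.
η = (dQ/dY)·(Y/Q) = 0.00232705 × (21980/121.297) = 0.422.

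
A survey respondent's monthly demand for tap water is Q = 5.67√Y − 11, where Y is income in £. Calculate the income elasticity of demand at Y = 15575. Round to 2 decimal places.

At Y = 15575: Q = 696.615.
dQ/dY = 5.67/(2√Y) = 0.0227164 at this income.
η = (dQ/dY)·(Y/Q) = 0.0227164 × (15575/696.615) = 0.51.

0.51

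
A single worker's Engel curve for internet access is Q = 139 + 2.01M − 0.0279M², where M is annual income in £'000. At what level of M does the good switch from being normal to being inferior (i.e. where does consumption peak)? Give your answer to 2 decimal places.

dQ/dM = 2.01 − 0.0558M.
The good is inferior where dQ/dM < 0. Setting dQ/dM = 0 gives M = 2.01 / 0.0558 = 36.02.

36.02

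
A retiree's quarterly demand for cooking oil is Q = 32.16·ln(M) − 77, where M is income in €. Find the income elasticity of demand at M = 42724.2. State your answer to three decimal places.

At M = 42724.2: Q = 265.907.
dQ/dM = 32.16/M = 0.000752735 at this income.
η = (dQ/dM)·(M/Q) = 0.000752735 × (42724.2/265.907) = 0.121.

0.121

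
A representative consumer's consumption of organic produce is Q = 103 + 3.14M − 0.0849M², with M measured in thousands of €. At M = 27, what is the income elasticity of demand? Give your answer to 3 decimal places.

-0.310

At M = 27: Q = 125.8879.
dQ/dM = 3.14 − 0.1698M = -1.44460.
η = (dQ/dM)·(M/Q) = -1.44460 × (27/125.8879) = -0.310.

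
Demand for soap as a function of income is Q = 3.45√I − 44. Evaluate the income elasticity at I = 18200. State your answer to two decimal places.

0.55

At I = 18200: Q = 421.430.
dQ/dI = 3.45/(2√I) = 0.0127866 at this income.
η = (dQ/dI)·(I/Q) = 0.0127866 × (18200/421.430) = 0.55.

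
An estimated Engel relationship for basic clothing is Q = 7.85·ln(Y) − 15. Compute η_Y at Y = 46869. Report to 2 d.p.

At Y = 46869: Q = 69.428.
dQ/dY = 7.85/Y = 0.000167488 at this income.
η = (dQ/dY)·(Y/Q) = 0.000167488 × (46869/69.428) = 0.11.

0.11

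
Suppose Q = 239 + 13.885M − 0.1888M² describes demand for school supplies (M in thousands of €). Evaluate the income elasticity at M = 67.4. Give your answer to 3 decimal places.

At M = 67.4: Q = 317.1759.
dQ/dM = 13.885 − 0.3776M = -11.56524.
η = (dQ/dM)·(M/Q) = -11.56524 × (67.4/317.1759) = -2.458.

-2.458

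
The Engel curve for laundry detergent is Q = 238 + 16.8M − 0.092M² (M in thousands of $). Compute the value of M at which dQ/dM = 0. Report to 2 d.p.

91.30

dQ/dM = 16.8 − 0.184M.
The good is inferior where dQ/dM < 0. Setting dQ/dM = 0 gives M = 16.8 / 0.184 = 91.30.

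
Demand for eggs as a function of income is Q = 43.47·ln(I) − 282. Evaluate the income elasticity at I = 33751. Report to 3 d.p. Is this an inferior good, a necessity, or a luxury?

0.254 (necessity)

At I = 33751: Q = 171.251.
dQ/dI = 43.47/I = 0.00128796 at this income.
η = (dQ/dI)·(I/Q) = 0.00128796 × (33751/171.251) = 0.254.
Since 0 < η < 1, the good is a necessity.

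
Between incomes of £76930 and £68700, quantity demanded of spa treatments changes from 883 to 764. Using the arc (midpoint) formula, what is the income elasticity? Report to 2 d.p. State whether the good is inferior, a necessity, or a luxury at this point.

1.28 (luxury)

ΔQ = 764 − 883 = -119; midpoint Q̄ = (883 + 764)/2 = 823.5.
ΔI = 68700 − 76930 = -8230; midpoint Ī = (76930 + 68700)/2 = 72815.
η = (ΔQ/Q̄) ÷ (ΔI/Ī) = (-119/823.5) ÷ (-8230/72815) = 1.28.
η > 1 ⇒ luxury.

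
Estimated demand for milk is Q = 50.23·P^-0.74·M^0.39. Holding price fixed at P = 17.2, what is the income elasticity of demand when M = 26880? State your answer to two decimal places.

0.39

For a multiplicative demand Q = A·P^α·M^β, the income elasticity is β everywhere.
Here β = 0.39, so η = 0.39.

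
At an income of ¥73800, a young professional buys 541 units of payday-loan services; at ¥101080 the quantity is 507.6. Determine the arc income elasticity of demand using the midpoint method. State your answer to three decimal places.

-0.204

ΔQ = 507.6 − 541 = -33.4; midpoint Q̄ = (541 + 507.6)/2 = 524.3.
ΔI = 101080 − 73800 = 27280; midpoint Ī = (73800 + 101080)/2 = 87440.
η = (ΔQ/Q̄) ÷ (ΔI/Ī) = (-33.4/524.3) ÷ (27280/87440) = -0.204.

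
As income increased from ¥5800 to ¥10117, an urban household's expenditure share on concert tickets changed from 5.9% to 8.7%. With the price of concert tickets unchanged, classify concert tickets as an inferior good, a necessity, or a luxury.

The budget share rises as income rises, so η > 1.

luxury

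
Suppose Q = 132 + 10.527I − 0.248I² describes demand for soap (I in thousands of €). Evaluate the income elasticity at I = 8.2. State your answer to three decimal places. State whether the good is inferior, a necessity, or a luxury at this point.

0.263 (necessity)

At I = 8.2: Q = 201.6459.
dQ/dI = 10.527 − 0.496I = 6.45980.
η = (dQ/dI)·(I/Q) = 6.45980 × (8.2/201.6459) = 0.263.
0 < η < 1 ⇒ necessity.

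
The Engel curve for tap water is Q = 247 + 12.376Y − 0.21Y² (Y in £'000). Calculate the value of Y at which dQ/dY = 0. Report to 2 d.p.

29.47

dQ/dY = 12.376 − 0.42Y.
The good is inferior where dQ/dY < 0. Setting dQ/dY = 0 gives Y = 12.376 / 0.42 = 29.47.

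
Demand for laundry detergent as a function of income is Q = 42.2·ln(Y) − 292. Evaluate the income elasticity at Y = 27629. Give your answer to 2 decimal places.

At Y = 27629: Q = 139.563.
dQ/dY = 42.2/Y = 0.00152738 at this income.
η = (dQ/dY)·(Y/Q) = 0.00152738 × (27629/139.563) = 0.30.

0.30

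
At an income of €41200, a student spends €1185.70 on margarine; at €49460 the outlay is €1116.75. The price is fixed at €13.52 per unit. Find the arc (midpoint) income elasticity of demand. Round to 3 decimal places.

With a constant price, Q₁ = 1185.70/13.52 = 87.700 and Q₂ = 1116.75/13.52 = 82.600 (equivalently, work directly with expenditure since P cancels).
Midpoint %ΔQ = (1116.75 − 1185.70)/1151.22 = -0.05989; midpoint %ΔI = (49460 − 41200)/45330 = 0.18222.
η = -0.05989 / 0.18222 = -0.329.

-0.329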